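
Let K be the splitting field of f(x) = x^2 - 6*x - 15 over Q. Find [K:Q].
[K:Q] = 2

The discriminant of x^2 + (-6)*x + (-15) is b^2 - 4c = 36 - (-60) = 96. Since 96 is not a perfect square in Q, the polynomial is irreducible over Q. Its two roots generate a degree-2 extension, so [K:Q] = 2.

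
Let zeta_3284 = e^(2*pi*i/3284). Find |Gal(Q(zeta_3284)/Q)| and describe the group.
|Gal(Q(zeta_3284)/Q)| = phi(3284) = 1640; group ≅ (Z/3284Z)^* ≅ Z/2Z × Z/820Z

The n-th cyclotomic polynomial Φ_3284(x) is the minimal polynomial of zeta_3284 over Q and has degree phi(3284) = 1640. So Q(zeta_3284) is a degree-1640 Galois extension with Galois group (Z/3284Z)^*. By CRT, (Z/3284Z)^* ≅ (Z/4Z)^* × (Z/821Z)^*. Each prime-power unit group is (Z/4Z)^* ≅ Z/2Z; (Z/821Z)^* ≅ Z/820Z. Hence Gal(Q(zeta_3284)/Q) ≅ Z/2Z × Z/820Z.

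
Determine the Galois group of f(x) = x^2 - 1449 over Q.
Gal(K/Q) = Z/2Z (cyclic of order 2)

x^2 - 1449 is irreducible over Q since 1449 is not a rational square. The splitting field Q(sqrt(1449)) has degree 2 over Q, and its unique nontrivial automorphism is sqrt(1449) ↦ -sqrt(1449). Hence Gal(Q(sqrt(1449))/Q) = Z/2Z.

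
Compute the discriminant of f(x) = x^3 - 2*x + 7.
Δ = -1291

For a depressed cubic x^3 + p x + q the discriminant is Δ = -4 p^3 - 27 q^2 = -4*(-2)^3 - 27*(7)^2 = 32 - 1323 = -1291.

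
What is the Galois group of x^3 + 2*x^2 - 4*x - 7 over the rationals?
Gal(K/Q) = S_3 (symmetric group of order 6)

Compute the discriminant of x^3 + (2)*x^2 + (-4)*x + (-7): Δ = 229. Since Δ is not a rational square, the Galois group is not contained in A_3; it must be the full S_3 (irreducibility of the cubic rules out anything smaller).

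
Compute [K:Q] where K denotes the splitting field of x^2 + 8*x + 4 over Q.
[K:Q] = 2

The discriminant of x^2 + (8)*x + (4) is b^2 - 4c = 64 - (16) = 48. Since 48 is not a perfect square in Q, the polynomial is irreducible over Q. Its two roots generate a degree-2 extension, so [K:Q] = 2.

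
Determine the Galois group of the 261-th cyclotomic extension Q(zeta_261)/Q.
|Gal(Q(zeta_261)/Q)| = phi(261) = 168; group ≅ (Z/261Z)^* ≅ Z/6Z × Z/28Z

The n-th cyclotomic polynomial Φ_261(x) is the minimal polynomial of zeta_261 over Q and has degree phi(261) = 168. So Q(zeta_261) is a degree-168 Galois extension with Galois group (Z/261Z)^*. By CRT, (Z/261Z)^* ≅ (Z/9Z)^* × (Z/29Z)^*. Each prime-power unit group is (Z/9Z)^* ≅ Z/6Z; (Z/29Z)^* ≅ Z/28Z. Hence Gal(Q(zeta_261)/Q) ≅ Z/6Z × Z/28Z.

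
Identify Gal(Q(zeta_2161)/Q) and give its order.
|Gal(Q(zeta_2161)/Q)| = phi(2161) = 2160; group ≅ (Z/2161Z)^* ≅ Z/2160Z

The n-th cyclotomic polynomial Φ_2161(x) is the minimal polynomial of zeta_2161 over Q and has degree phi(2161) = 2160. So Q(zeta_2161) is a degree-2160 Galois extension with Galois group (Z/2161Z)^*. (Z/2161Z)^* is cyclic since 2161 is an odd prime power (or 4). Hence Gal(Q(zeta_2161)/Q) ≅ Z/2160Z.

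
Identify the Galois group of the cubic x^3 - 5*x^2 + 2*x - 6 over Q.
Gal(K/Q) = S_3 (symmetric group of order 6)

Compute the discriminant of x^3 + (-5)*x^2 + (2)*x + (-6): Δ = -2824. Since Δ is not a rational square, the Galois group is not contained in A_3; it must be the full S_3 (irreducibility of the cubic rules out anything smaller).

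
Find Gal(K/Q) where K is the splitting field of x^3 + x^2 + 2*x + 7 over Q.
Gal(K/Q) = S_3 (symmetric group of order 6)

Compute the discriminant of x^3 + (1)*x^2 + (2)*x + (7): Δ = -1127. Since Δ is not a rational square, the Galois group is not contained in A_3; it must be the full S_3 (irreducibility of the cubic rules out anything smaller).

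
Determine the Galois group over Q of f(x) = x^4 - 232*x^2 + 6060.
Gal(K/Q) = V_4 (Klein four-group, Z/2Z × Z/2Z)

f factors as (x^2 - 202)(x^2 - 30), so the splitting field is K = Q(sqrt(202), sqrt(30)). The elements 202, 30, 6060 are all non-squares in Q, so sqrt(202) and sqrt(30) generate independent quadratic extensions. Thus [K:Q] = 4 and Gal(K/Q) is generated by the two order-2 automorphisms sqrt(202) ↦ -sqrt(202) and sqrt(30) ↦ -sqrt(30), giving V_4.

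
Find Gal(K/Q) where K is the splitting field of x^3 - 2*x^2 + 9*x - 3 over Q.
Gal(K/Q) = S_3 (symmetric group of order 6)

Compute the discriminant of x^3 + (-2)*x^2 + (9)*x + (-3): Δ = -1959. Since Δ is not a rational square, the Galois group is not contained in A_3; it must be the full S_3 (irreducibility of the cubic rules out anything smaller).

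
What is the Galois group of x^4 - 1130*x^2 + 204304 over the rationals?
Gal(K/Q) = Z/2Z (cyclic of order 2)

f factors as (x^2 - 226)(x^2 - 904), so the splitting field is K = Q(sqrt(226), sqrt(904)). The squarefree part of 226 is 226 and the squarefree part of 904 is also 226, so sqrt(226) and sqrt(904) are both rational multiples of sqrt(226). Hence Q(sqrt(226)) = Q(sqrt(904)) = Q(sqrt(226)), and the splitting field collapses to a single degree-2 extension with Galois group Z/2Z.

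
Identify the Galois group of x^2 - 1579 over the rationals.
Gal(K/Q) = Z/2Z (cyclic of order 2)

x^2 - 1579 is irreducible over Q since 1579 is not a rational square. The splitting field Q(sqrt(1579)) has degree 2 over Q, and its unique nontrivial automorphism is sqrt(1579) ↦ -sqrt(1579). Hence Gal(Q(sqrt(1579))/Q) = Z/2Z.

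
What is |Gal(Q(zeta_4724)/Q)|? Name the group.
|Gal(Q(zeta_4724)/Q)| = phi(4724) = 2360; group ≅ (Z/4724Z)^* ≅ Z/2Z × Z/1180Z

The n-th cyclotomic polynomial Φ_4724(x) is the minimal polynomial of zeta_4724 over Q and has degree phi(4724) = 2360. So Q(zeta_4724) is a degree-2360 Galois extension with Galois group (Z/4724Z)^*. By CRT, (Z/4724Z)^* ≅ (Z/4Z)^* × (Z/1181Z)^*. Each prime-power unit group is (Z/4Z)^* ≅ Z/2Z; (Z/1181Z)^* ≅ Z/1180Z. Hence Gal(Q(zeta_4724)/Q) ≅ Z/2Z × Z/1180Z.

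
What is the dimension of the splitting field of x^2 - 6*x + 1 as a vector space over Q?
[K:Q] = 2

The discriminant of x^2 + (-6)*x + (1) is b^2 - 4c = 36 - (4) = 32. Since 32 is not a perfect square in Q, the polynomial is irreducible over Q. Its two roots generate a degree-2 extension, so [K:Q] = 2.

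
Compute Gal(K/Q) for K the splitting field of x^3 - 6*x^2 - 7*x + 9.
Gal(K/Q) = S_3 (symmetric group of order 6)

Compute the discriminant of x^3 + (-6)*x^2 + (-7)*x + (9): Δ = 15529. Since Δ is not a rational square, the Galois group is not contained in A_3; it must be the full S_3 (irreducibility of the cubic rules out anything smaller).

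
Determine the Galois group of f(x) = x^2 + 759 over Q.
Gal(K/Q) = Z/2Z (cyclic of order 2)

x^2 + 759 is irreducible over Q since -759 is not a rational square. The splitting field Q(sqrt(-759)) has degree 2 over Q, and its unique nontrivial automorphism is sqrt(-759) ↦ -sqrt(-759). Hence Gal(Q(sqrt(-759))/Q) = Z/2Z.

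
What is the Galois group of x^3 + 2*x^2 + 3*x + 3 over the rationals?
Gal(K/Q) = S_3 (symmetric group of order 6)

Compute the discriminant of x^3 + (2)*x^2 + (3)*x + (3): Δ = -87. Since Δ is not a rational square, the Galois group is not contained in A_3; it must be the full S_3 (irreducibility of the cubic rules out anything smaller).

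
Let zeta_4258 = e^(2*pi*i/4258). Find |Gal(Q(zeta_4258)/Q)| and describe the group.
|Gal(Q(zeta_4258)/Q)| = phi(4258) = 2128; group ≅ (Z/4258Z)^* ≅ Z/2128Z

The n-th cyclotomic polynomial Φ_4258(x) is the minimal polynomial of zeta_4258 over Q and has degree phi(4258) = 2128. So Q(zeta_4258) is a degree-2128 Galois extension with Galois group (Z/4258Z)^*. By CRT, (Z/4258Z)^* ≅ (Z/2Z)^* × (Z/2129Z)^*. Each prime-power unit group is (Z/2Z)^* ≅ trivial group (order 1); (Z/2129Z)^* ≅ Z/2128Z. Hence Gal(Q(zeta_4258)/Q) ≅ Z/2128Z.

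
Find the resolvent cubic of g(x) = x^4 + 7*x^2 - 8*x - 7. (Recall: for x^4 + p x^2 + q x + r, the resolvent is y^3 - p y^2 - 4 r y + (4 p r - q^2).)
h(y) = y^3 - 7*y^2 + 28*y - 260

Identify coefficients: p = 7, q = -8, r = -7.
Plug into h(y) = y^3 - p y^2 - 4 r y + (4 p r - q^2):
  h(y) = y^3 - (7) y^2 - 4*(-7) y + (4*(7)*(-7) - (-8)^2)
       = y^3 + (-7) y^2 + (28) y + (-260).
Simplifying: h(y) = y^3 - 7*y^2 + 28*y - 260.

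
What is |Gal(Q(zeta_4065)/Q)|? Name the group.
|Gal(Q(zeta_4065)/Q)| = phi(4065) = 2160; group ≅ (Z/4065Z)^* ≅ Z/2Z × Z/4Z × Z/270Z

The n-th cyclotomic polynomial Φ_4065(x) is the minimal polynomial of zeta_4065 over Q and has degree phi(4065) = 2160. So Q(zeta_4065) is a degree-2160 Galois extension with Galois group (Z/4065Z)^*. By CRT, (Z/4065Z)^* ≅ (Z/3Z)^* × (Z/5Z)^* × (Z/271Z)^*. Each prime-power unit group is (Z/3Z)^* ≅ Z/2Z; (Z/5Z)^* ≅ Z/4Z; (Z/271Z)^* ≅ Z/270Z. Hence Gal(Q(zeta_4065)/Q) ≅ Z/2Z × Z/4Z × Z/270Z.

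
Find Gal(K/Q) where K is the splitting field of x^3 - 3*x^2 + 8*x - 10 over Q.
Gal(K/Q) = S_3 (symmetric group of order 6)

Compute the discriminant of x^3 + (-3)*x^2 + (8)*x + (-10): Δ = -932. Since Δ is not a rational square, the Galois group is not contained in A_3; it must be the full S_3 (irreducibility of the cubic rules out anything smaller).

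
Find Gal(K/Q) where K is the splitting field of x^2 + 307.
Gal(K/Q) = Z/2Z (cyclic of order 2)

x^2 + 307 is irreducible over Q since -307 is not a rational square. The splitting field Q(sqrt(-307)) has degree 2 over Q, and its unique nontrivial automorphism is sqrt(-307) ↦ -sqrt(-307). Hence Gal(Q(sqrt(-307))/Q) = Z/2Z.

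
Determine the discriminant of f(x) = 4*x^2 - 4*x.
Δ = 16

For a quadratic a x^2 + b x + c the discriminant is Δ = b^2 - 4ac = (-4)^2 - 4*(4)*(0) = 16 - (0) = 16.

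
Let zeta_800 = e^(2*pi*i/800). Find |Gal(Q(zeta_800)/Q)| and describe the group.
|Gal(Q(zeta_800)/Q)| = phi(800) = 320; group ≅ (Z/800Z)^* ≅ Z/2Z × Z/8Z × Z/20Z

The n-th cyclotomic polynomial Φ_800(x) is the minimal polynomial of zeta_800 over Q and has degree phi(800) = 320. So Q(zeta_800) is a degree-320 Galois extension with Galois group (Z/800Z)^*. By CRT, (Z/800Z)^* ≅ (Z/32Z)^* × (Z/25Z)^*. Each prime-power unit group is (Z/32Z)^* ≅ Z/2Z × Z/8Z; (Z/25Z)^* ≅ Z/20Z. Hence Gal(Q(zeta_800)/Q) ≅ Z/2Z × Z/8Z × Z/20Z.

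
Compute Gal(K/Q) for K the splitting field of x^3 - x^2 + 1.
Gal(K/Q) = S_3 (symmetric group of order 6)

Compute the discriminant of x^3 + (-1)*x^2 + (0)*x + (1): Δ = -23. Since Δ is not a rational square, the Galois group is not contained in A_3; it must be the full S_3 (irreducibility of the cubic rules out anything smaller).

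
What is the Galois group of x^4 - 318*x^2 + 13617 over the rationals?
Gal(K/Q) = V_4 (Klein four-group, Z/2Z × Z/2Z)

f factors as (x^2 - 267)(x^2 - 51), so the splitting field is K = Q(sqrt(267), sqrt(51)). The elements 267, 51, 13617 are all non-squares in Q, so sqrt(267) and sqrt(51) generate independent quadratic extensions. Thus [K:Q] = 4 and Gal(K/Q) is generated by the two order-2 automorphisms sqrt(267) ↦ -sqrt(267) and sqrt(51) ↦ -sqrt(51), giving V_4.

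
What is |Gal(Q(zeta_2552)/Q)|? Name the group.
|Gal(Q(zeta_2552)/Q)| = phi(2552) = 1120; group ≅ (Z/2552Z)^* ≅ Z/2Z × Z/2Z × Z/10Z × Z/28Z

The n-th cyclotomic polynomial Φ_2552(x) is the minimal polynomial of zeta_2552 over Q and has degree phi(2552) = 1120. So Q(zeta_2552) is a degree-1120 Galois extension with Galois group (Z/2552Z)^*. By CRT, (Z/2552Z)^* ≅ (Z/8Z)^* × (Z/11Z)^* × (Z/29Z)^*. Each prime-power unit group is (Z/8Z)^* ≅ Z/2Z × Z/2Z; (Z/11Z)^* ≅ Z/10Z; (Z/29Z)^* ≅ Z/28Z. Hence Gal(Q(zeta_2552)/Q) ≅ Z/2Z × Z/2Z × Z/10Z × Z/28Z.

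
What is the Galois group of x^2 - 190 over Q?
Gal(K/Q) = Z/2Z (cyclic of order 2)

x^2 - 190 is irreducible over Q since 190 is not a rational square. The splitting field Q(sqrt(190)) has degree 2 over Q, and its unique nontrivial automorphism is sqrt(190) ↦ -sqrt(190). Hence Gal(Q(sqrt(190))/Q) = Z/2Z.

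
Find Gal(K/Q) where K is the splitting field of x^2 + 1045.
Gal(K/Q) = Z/2Z (cyclic of order 2)

x^2 + 1045 is irreducible over Q since -1045 is not a rational square. The splitting field Q(sqrt(-1045)) has degree 2 over Q, and its unique nontrivial automorphism is sqrt(-1045) ↦ -sqrt(-1045). Hence Gal(Q(sqrt(-1045))/Q) = Z/2Z.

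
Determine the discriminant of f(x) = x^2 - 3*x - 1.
Δ = 13

For a quadratic a x^2 + b x + c the discriminant is Δ = b^2 - 4ac = (-3)^2 - 4*(1)*(-1) = 9 - (-4) = 13.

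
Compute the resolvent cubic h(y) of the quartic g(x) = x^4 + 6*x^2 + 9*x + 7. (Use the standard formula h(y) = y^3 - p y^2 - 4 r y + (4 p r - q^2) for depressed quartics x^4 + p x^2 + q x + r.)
h(y) = y^3 - 6*y^2 - 28*y + 87

Identify coefficients: p = 6, q = 9, r = 7.
Plug into h(y) = y^3 - p y^2 - 4 r y + (4 p r - q^2):
  h(y) = y^3 - (6) y^2 - 4*(7) y + (4*(6)*(7) - (9)^2)
       = y^3 + (-6) y^2 + (-28) y + (87).
Simplifying: h(y) = y^3 - 6*y^2 - 28*y + 87.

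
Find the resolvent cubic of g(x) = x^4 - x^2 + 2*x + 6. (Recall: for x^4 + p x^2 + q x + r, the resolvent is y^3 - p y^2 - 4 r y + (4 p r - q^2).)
h(y) = y^3 + y^2 - 24*y - 28

Identify coefficients: p = -1, q = 2, r = 6.
Plug into h(y) = y^3 - p y^2 - 4 r y + (4 p r - q^2):
  h(y) = y^3 - (-1) y^2 - 4*(6) y + (4*(-1)*(6) - (2)^2)
       = y^3 + (1) y^2 + (-24) y + (-28).
Simplifying: h(y) = y^3 + y^2 - 24*y - 28.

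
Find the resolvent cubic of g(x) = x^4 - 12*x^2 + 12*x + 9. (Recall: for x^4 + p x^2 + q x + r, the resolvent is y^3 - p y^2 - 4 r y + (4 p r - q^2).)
h(y) = y^3 + 12*y^2 - 36*y - 576

Identify coefficients: p = -12, q = 12, r = 9.
Plug into h(y) = y^3 - p y^2 - 4 r y + (4 p r - q^2):
  h(y) = y^3 - (-12) y^2 - 4*(9) y + (4*(-12)*(9) - (12)^2)
       = y^3 + (12) y^2 + (-36) y + (-576).
Simplifying: h(y) = y^3 + 12*y^2 - 36*y - 576.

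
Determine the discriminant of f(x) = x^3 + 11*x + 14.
Δ = -10616

For a depressed cubic x^3 + p x + q the discriminant is Δ = -4 p^3 - 27 q^2 = -4*(11)^3 - 27*(14)^2 = -5324 - 5292 = -10616.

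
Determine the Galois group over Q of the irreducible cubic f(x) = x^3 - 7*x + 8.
Gal(K/Q) = S_3 (symmetric group of order 6)

Compute the discriminant of x^3 + (0)*x^2 + (-7)*x + (8): Δ = -356. Since Δ is not a rational square, the Galois group is not contained in A_3; it must be the full S_3 (irreducibility of the cubic rules out anything smaller).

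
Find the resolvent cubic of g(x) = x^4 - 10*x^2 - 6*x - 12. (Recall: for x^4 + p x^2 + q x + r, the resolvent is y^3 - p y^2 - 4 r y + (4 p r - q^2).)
h(y) = y^3 + 10*y^2 + 48*y + 444

Identify coefficients: p = -10, q = -6, r = -12.
Plug into h(y) = y^3 - p y^2 - 4 r y + (4 p r - q^2):
  h(y) = y^3 - (-10) y^2 - 4*(-12) y + (4*(-10)*(-12) - (-6)^2)
       = y^3 + (10) y^2 + (48) y + (444).
Simplifying: h(y) = y^3 + 10*y^2 + 48*y + 444.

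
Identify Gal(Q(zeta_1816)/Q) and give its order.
|Gal(Q(zeta_1816)/Q)| = phi(1816) = 904; group ≅ (Z/1816Z)^* ≅ Z/2Z × Z/2Z × Z/226Z

The n-th cyclotomic polynomial Φ_1816(x) is the minimal polynomial of zeta_1816 over Q and has degree phi(1816) = 904. So Q(zeta_1816) is a degree-904 Galois extension with Galois group (Z/1816Z)^*. By CRT, (Z/1816Z)^* ≅ (Z/8Z)^* × (Z/227Z)^*. Each prime-power unit group is (Z/8Z)^* ≅ Z/2Z × Z/2Z; (Z/227Z)^* ≅ Z/226Z. Hence Gal(Q(zeta_1816)/Q) ≅ Z/2Z × Z/2Z × Z/226Z.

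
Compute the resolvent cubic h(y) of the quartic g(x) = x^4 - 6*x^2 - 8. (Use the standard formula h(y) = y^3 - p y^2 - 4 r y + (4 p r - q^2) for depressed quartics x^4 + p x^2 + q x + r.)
h(y) = y^3 + 6*y^2 + 32*y + 192

Identify coefficients: p = -6, q = 0, r = -8.
Plug into h(y) = y^3 - p y^2 - 4 r y + (4 p r - q^2):
  h(y) = y^3 - (-6) y^2 - 4*(-8) y + (4*(-6)*(-8) - (0)^2)
       = y^3 + (6) y^2 + (32) y + (192).
Simplifying: h(y) = y^3 + 6*y^2 + 32*y + 192.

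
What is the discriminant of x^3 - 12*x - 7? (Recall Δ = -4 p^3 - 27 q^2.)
Δ = 5589

For a depressed cubic x^3 + p x + q the discriminant is Δ = -4 p^3 - 27 q^2 = -4*(-12)^3 - 27*(-7)^2 = 6912 - 1323 = 5589.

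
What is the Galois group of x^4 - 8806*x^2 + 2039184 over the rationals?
Gal(K/Q) = Z/2Z (cyclic of order 2)

f factors as (x^2 - 238)(x^2 - 8568), so the splitting field is K = Q(sqrt(238), sqrt(8568)). The squarefree part of 238 is 238 and the squarefree part of 8568 is also 238, so sqrt(238) and sqrt(8568) are both rational multiples of sqrt(238). Hence Q(sqrt(238)) = Q(sqrt(8568)) = Q(sqrt(238)), and the splitting field collapses to a single degree-2 extension with Galois group Z/2Z.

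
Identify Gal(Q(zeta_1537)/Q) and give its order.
|Gal(Q(zeta_1537)/Q)| = phi(1537) = 1456; group ≅ (Z/1537Z)^* ≅ Z/28Z × Z/52Z

The n-th cyclotomic polynomial Φ_1537(x) is the minimal polynomial of zeta_1537 over Q and has degree phi(1537) = 1456. So Q(zeta_1537) is a degree-1456 Galois extension with Galois group (Z/1537Z)^*. By CRT, (Z/1537Z)^* ≅ (Z/29Z)^* × (Z/53Z)^*. Each prime-power unit group is (Z/29Z)^* ≅ Z/28Z; (Z/53Z)^* ≅ Z/52Z. Hence Gal(Q(zeta_1537)/Q) ≅ Z/28Z × Z/52Z.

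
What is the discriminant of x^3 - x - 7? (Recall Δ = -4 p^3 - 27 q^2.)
Δ = -1319

For a depressed cubic x^3 + p x + q the discriminant is Δ = -4 p^3 - 27 q^2 = -4*(-1)^3 - 27*(-7)^2 = 4 - 1323 = -1319.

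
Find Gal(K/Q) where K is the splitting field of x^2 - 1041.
Gal(K/Q) = Z/2Z (cyclic of order 2)

x^2 - 1041 is irreducible over Q since 1041 is not a rational square. The splitting field Q(sqrt(1041)) has degree 2 over Q, and its unique nontrivial automorphism is sqrt(1041) ↦ -sqrt(1041). Hence Gal(Q(sqrt(1041))/Q) = Z/2Z.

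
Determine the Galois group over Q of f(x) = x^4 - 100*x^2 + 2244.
Gal(K/Q) = V_4 (Klein four-group, Z/2Z × Z/2Z)

f factors as (x^2 - 66)(x^2 - 34), so the splitting field is K = Q(sqrt(66), sqrt(34)). The elements 66, 34, 2244 are all non-squares in Q, so sqrt(66) and sqrt(34) generate independent quadratic extensions. Thus [K:Q] = 4 and Gal(K/Q) is generated by the two order-2 automorphisms sqrt(66) ↦ -sqrt(66) and sqrt(34) ↦ -sqrt(34), giving V_4.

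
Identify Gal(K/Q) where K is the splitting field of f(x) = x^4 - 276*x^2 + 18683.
Gal(K/Q) = V_4 (Klein four-group, Z/2Z × Z/2Z)

f factors as (x^2 - 119)(x^2 - 157), so the splitting field is K = Q(sqrt(119), sqrt(157)). The elements 119, 157, 18683 are all non-squares in Q, so sqrt(119) and sqrt(157) generate independent quadratic extensions. Thus [K:Q] = 4 and Gal(K/Q) is generated by the two order-2 automorphisms sqrt(119) ↦ -sqrt(119) and sqrt(157) ↦ -sqrt(157), giving V_4.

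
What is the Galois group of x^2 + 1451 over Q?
Gal(K/Q) = Z/2Z (cyclic of order 2)

x^2 + 1451 is irreducible over Q since -1451 is not a rational square. The splitting field Q(sqrt(-1451)) has degree 2 over Q, and its unique nontrivial automorphism is sqrt(-1451) ↦ -sqrt(-1451). Hence Gal(Q(sqrt(-1451))/Q) = Z/2Z.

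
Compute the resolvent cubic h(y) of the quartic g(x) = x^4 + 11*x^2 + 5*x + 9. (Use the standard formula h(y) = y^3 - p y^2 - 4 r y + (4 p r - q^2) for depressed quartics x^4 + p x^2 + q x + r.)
h(y) = y^3 - 11*y^2 - 36*y + 371

Identify coefficients: p = 11, q = 5, r = 9.
Plug into h(y) = y^3 - p y^2 - 4 r y + (4 p r - q^2):
  h(y) = y^3 - (11) y^2 - 4*(9) y + (4*(11)*(9) - (5)^2)
       = y^3 + (-11) y^2 + (-36) y + (371).
Simplifying: h(y) = y^3 - 11*y^2 - 36*y + 371.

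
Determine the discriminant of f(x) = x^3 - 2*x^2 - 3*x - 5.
Δ = -1231

For x^3 + a x^2 + b x + c the discriminant is Δ = 18 a b c - 4 a^3 c + a^2 b^2 - 4 b^3 - 27 c^2.
Plug a = -2, b = -3, c = -5:
  18*(-2)*(-3)*(-5) - 4*(-2)^3*(-5) + (-2)^2*(-3)^2 - 4*(-3)^3 - 27*(-5)^2
  = -540 + (-160) + 36 + (108) + (-675)
  = -1231.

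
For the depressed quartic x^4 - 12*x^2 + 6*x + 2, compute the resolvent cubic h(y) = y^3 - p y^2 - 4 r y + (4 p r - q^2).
h(y) = y^3 + 12*y^2 - 8*y - 132

Identify coefficients: p = -12, q = 6, r = 2.
Plug into h(y) = y^3 - p y^2 - 4 r y + (4 p r - q^2):
  h(y) = y^3 - (-12) y^2 - 4*(2) y + (4*(-12)*(2) - (6)^2)
       = y^3 + (12) y^2 + (-8) y + (-132).
Simplifying: h(y) = y^3 + 12*y^2 - 8*y - 132.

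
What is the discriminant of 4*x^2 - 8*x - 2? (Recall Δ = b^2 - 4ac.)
Δ = 96

For a quadratic a x^2 + b x + c the discriminant is Δ = b^2 - 4ac = (-8)^2 - 4*(4)*(-2) = 64 - (-32) = 96.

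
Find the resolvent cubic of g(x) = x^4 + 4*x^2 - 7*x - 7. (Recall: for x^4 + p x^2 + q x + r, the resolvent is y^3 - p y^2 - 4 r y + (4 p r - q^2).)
h(y) = y^3 - 4*y^2 + 28*y - 161

Identify coefficients: p = 4, q = -7, r = -7.
Plug into h(y) = y^3 - p y^2 - 4 r y + (4 p r - q^2):
  h(y) = y^3 - (4) y^2 - 4*(-7) y + (4*(4)*(-7) - (-7)^2)
       = y^3 + (-4) y^2 + (28) y + (-161).
Simplifying: h(y) = y^3 - 4*y^2 + 28*y - 161.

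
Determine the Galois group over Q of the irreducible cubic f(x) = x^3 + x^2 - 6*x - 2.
Gal(K/Q) = S_3 (symmetric group of order 6)

Compute the discriminant of x^3 + (1)*x^2 + (-6)*x + (-2): Δ = 1016. Since Δ is not a rational square, the Galois group is not contained in A_3; it must be the full S_3 (irreducibility of the cubic rules out anything smaller).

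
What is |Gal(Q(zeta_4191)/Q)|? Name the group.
|Gal(Q(zeta_4191)/Q)| = phi(4191) = 2520; group ≅ (Z/4191Z)^* ≅ Z/2Z × Z/10Z × Z/126Z

The n-th cyclotomic polynomial Φ_4191(x) is the minimal polynomial of zeta_4191 over Q and has degree phi(4191) = 2520. So Q(zeta_4191) is a degree-2520 Galois extension with Galois group (Z/4191Z)^*. By CRT, (Z/4191Z)^* ≅ (Z/3Z)^* × (Z/11Z)^* × (Z/127Z)^*. Each prime-power unit group is (Z/3Z)^* ≅ Z/2Z; (Z/11Z)^* ≅ Z/10Z; (Z/127Z)^* ≅ Z/126Z. Hence Gal(Q(zeta_4191)/Q) ≅ Z/2Z × Z/10Z × Z/126Z.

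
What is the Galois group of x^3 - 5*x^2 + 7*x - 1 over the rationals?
Gal(K/Q) = S_3 (symmetric group of order 6)

Compute the discriminant of x^3 + (-5)*x^2 + (7)*x + (-1): Δ = -44. Since Δ is not a rational square, the Galois group is not contained in A_3; it must be the full S_3 (irreducibility of the cubic rules out anything smaller).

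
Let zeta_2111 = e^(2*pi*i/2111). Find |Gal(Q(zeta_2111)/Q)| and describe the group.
|Gal(Q(zeta_2111)/Q)| = phi(2111) = 2110; group ≅ (Z/2111Z)^* ≅ Z/2110Z

The n-th cyclotomic polynomial Φ_2111(x) is the minimal polynomial of zeta_2111 over Q and has degree phi(2111) = 2110. So Q(zeta_2111) is a degree-2110 Galois extension with Galois group (Z/2111Z)^*. (Z/2111Z)^* is cyclic since 2111 is an odd prime power (or 4). Hence Gal(Q(zeta_2111)/Q) ≅ Z/2110Z.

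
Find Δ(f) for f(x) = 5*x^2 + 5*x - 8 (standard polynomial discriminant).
Δ = 185

For a quadratic a x^2 + b x + c the discriminant is Δ = b^2 - 4ac = (5)^2 - 4*(5)*(-8) = 25 - (-160) = 185.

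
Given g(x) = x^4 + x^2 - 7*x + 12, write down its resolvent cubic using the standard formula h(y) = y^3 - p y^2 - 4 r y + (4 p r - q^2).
h(y) = y^3 - y^2 - 48*y - 1

Identify coefficients: p = 1, q = -7, r = 12.
Plug into h(y) = y^3 - p y^2 - 4 r y + (4 p r - q^2):
  h(y) = y^3 - (1) y^2 - 4*(12) y + (4*(1)*(12) - (-7)^2)
       = y^3 + (-1) y^2 + (-48) y + (-1).
Simplifying: h(y) = y^3 - y^2 - 48*y - 1.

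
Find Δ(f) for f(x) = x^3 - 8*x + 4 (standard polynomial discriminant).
Δ = 1616

For a depressed cubic x^3 + p x + q the discriminant is Δ = -4 p^3 - 27 q^2 = -4*(-8)^3 - 27*(4)^2 = 2048 - 432 = 1616.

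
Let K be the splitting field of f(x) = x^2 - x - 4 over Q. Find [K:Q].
[K:Q] = 2

The discriminant of x^2 + (-1)*x + (-4) is b^2 - 4c = 1 - (-16) = 17. Since 17 is not a perfect square in Q, the polynomial is irreducible over Q. Its two roots generate a degree-2 extension, so [K:Q] = 2.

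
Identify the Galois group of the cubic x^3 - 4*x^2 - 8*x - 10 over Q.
Gal(K/Q) = S_3 (symmetric group of order 6)

Compute the discriminant of x^3 + (-4)*x^2 + (-8)*x + (-10): Δ = -7948. Since Δ is not a rational square, the Galois group is not contained in A_3; it must be the full S_3 (irreducibility of the cubic rules out anything smaller).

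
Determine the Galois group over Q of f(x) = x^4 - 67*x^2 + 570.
Gal(K/Q) = V_4 (Klein four-group, Z/2Z × Z/2Z)

f factors as (x^2 - 57)(x^2 - 10), so the splitting field is K = Q(sqrt(57), sqrt(10)). The elements 57, 10, 570 are all non-squares in Q, so sqrt(57) and sqrt(10) generate independent quadratic extensions. Thus [K:Q] = 4 and Gal(K/Q) is generated by the two order-2 automorphisms sqrt(57) ↦ -sqrt(57) and sqrt(10) ↦ -sqrt(10), giving V_4.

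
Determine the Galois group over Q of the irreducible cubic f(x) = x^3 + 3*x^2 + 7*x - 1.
Gal(K/Q) = S_3 (symmetric group of order 6)

Compute the discriminant of x^3 + (3)*x^2 + (7)*x + (-1): Δ = -1228. Since Δ is not a rational square, the Galois group is not contained in A_3; it must be the full S_3 (irreducibility of the cubic rules out anything smaller).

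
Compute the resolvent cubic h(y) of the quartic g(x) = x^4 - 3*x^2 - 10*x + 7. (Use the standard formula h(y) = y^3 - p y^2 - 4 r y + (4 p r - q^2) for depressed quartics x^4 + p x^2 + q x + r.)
h(y) = y^3 + 3*y^2 - 28*y - 184

Identify coefficients: p = -3, q = -10, r = 7.
Plug into h(y) = y^3 - p y^2 - 4 r y + (4 p r - q^2):
  h(y) = y^3 - (-3) y^2 - 4*(7) y + (4*(-3)*(7) - (-10)^2)
       = y^3 + (3) y^2 + (-28) y + (-184).
Simplifying: h(y) = y^3 + 3*y^2 - 28*y - 184.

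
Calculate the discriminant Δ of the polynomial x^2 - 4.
Δ = 16

For a quadratic a x^2 + b x + c the discriminant is Δ = b^2 - 4ac = (0)^2 - 4*(1)*(-4) = 0 - (-16) = 16.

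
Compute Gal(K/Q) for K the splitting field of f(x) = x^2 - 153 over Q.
Gal(K/Q) = Z/2Z (cyclic of order 2)

x^2 - 153 is irreducible over Q since 153 is not a rational square. The splitting field Q(sqrt(153)) has degree 2 over Q, and its unique nontrivial automorphism is sqrt(153) ↦ -sqrt(153). Hence Gal(Q(sqrt(153))/Q) = Z/2Z.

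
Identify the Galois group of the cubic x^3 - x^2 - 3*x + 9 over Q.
Gal(K/Q) = S_3 (symmetric group of order 6)

Compute the discriminant of x^3 + (-1)*x^2 + (-3)*x + (9): Δ = -1548. Since Δ is not a rational square, the Galois group is not contained in A_3; it must be the full S_3 (irreducibility of the cubic rules out anything smaller).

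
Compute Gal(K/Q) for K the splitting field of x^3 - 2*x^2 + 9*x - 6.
Gal(K/Q) = S_3 (symmetric group of order 6)

Compute the discriminant of x^3 + (-2)*x^2 + (9)*x + (-6): Δ = -1812. Since Δ is not a rational square, the Galois group is not contained in A_3; it must be the full S_3 (irreducibility of the cubic rules out anything smaller).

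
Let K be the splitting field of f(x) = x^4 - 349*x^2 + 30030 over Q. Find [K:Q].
[K:Q] = 4

f factors as (x^2 - 195)(x^2 - 154); the splitting field is K = Q(sqrt(195), sqrt(154)). Since 195, 154, and 30030 are all non-squares in Q, the three subfields Q(sqrt(195)), Q(sqrt(154)), Q(sqrt(30030)) are distinct degree-2 extensions, so [K:Q] = 4 (Klein four Galois group).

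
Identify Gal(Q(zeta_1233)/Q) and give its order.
|Gal(Q(zeta_1233)/Q)| = phi(1233) = 816; group ≅ (Z/1233Z)^* ≅ Z/6Z × Z/136Z

The n-th cyclotomic polynomial Φ_1233(x) is the minimal polynomial of zeta_1233 over Q and has degree phi(1233) = 816. So Q(zeta_1233) is a degree-816 Galois extension with Galois group (Z/1233Z)^*. By CRT, (Z/1233Z)^* ≅ (Z/9Z)^* × (Z/137Z)^*. Each prime-power unit group is (Z/9Z)^* ≅ Z/6Z; (Z/137Z)^* ≅ Z/136Z. Hence Gal(Q(zeta_1233)/Q) ≅ Z/6Z × Z/136Z.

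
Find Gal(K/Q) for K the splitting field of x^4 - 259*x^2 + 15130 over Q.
Gal(K/Q) = V_4 (Klein four-group, Z/2Z × Z/2Z)

f factors as (x^2 - 89)(x^2 - 170), so the splitting field is K = Q(sqrt(89), sqrt(170)). The elements 89, 170, 15130 are all non-squares in Q, so sqrt(89) and sqrt(170) generate independent quadratic extensions. Thus [K:Q] = 4 and Gal(K/Q) is generated by the two order-2 automorphisms sqrt(89) ↦ -sqrt(89) and sqrt(170) ↦ -sqrt(170), giving V_4.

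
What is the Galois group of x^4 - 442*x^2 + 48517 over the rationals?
Gal(K/Q) = V_4 (Klein four-group, Z/2Z × Z/2Z)

f factors as (x^2 - 203)(x^2 - 239), so the splitting field is K = Q(sqrt(203), sqrt(239)). The elements 203, 239, 48517 are all non-squares in Q, so sqrt(203) and sqrt(239) generate independent quadratic extensions. Thus [K:Q] = 4 and Gal(K/Q) is generated by the two order-2 automorphisms sqrt(203) ↦ -sqrt(203) and sqrt(239) ↦ -sqrt(239), giving V_4.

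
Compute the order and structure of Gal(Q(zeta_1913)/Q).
|Gal(Q(zeta_1913)/Q)| = phi(1913) = 1912; group ≅ (Z/1913Z)^* ≅ Z/1912Z

The n-th cyclotomic polynomial Φ_1913(x) is the minimal polynomial of zeta_1913 over Q and has degree phi(1913) = 1912. So Q(zeta_1913) is a degree-1912 Galois extension with Galois group (Z/1913Z)^*. (Z/1913Z)^* is cyclic since 1913 is an odd prime power (or 4). Hence Gal(Q(zeta_1913)/Q) ≅ Z/1912Z.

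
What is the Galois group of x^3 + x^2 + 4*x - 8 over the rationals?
Gal(K/Q) = S_3 (symmetric group of order 6)

Compute the discriminant of x^3 + (1)*x^2 + (4)*x + (-8): Δ = -2512. Since Δ is not a rational square, the Galois group is not contained in A_3; it must be the full S_3 (irreducibility of the cubic rules out anything smaller).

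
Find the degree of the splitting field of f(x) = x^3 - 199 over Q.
[K:Q] = 6

x^3 - 199 has one real root r = 199^(1/3) and two complex roots r*zeta_3, r*zeta_3^2 where zeta_3 = e^(2*pi*i/3). The splitting field is Q(r, zeta_3). [Q(r):Q] = 3 and [Q(zeta_3):Q] = 2 with gcd = 1, so [Q(r, zeta_3):Q] = 3 * 2 = 6.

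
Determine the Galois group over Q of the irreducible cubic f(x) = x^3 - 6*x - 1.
Gal(K/Q) = S_3 (symmetric group of order 6)

Compute the discriminant of x^3 + (0)*x^2 + (-6)*x + (-1): Δ = 837. Since Δ is not a rational square, the Galois group is not contained in A_3; it must be the full S_3 (irreducibility of the cubic rules out anything smaller).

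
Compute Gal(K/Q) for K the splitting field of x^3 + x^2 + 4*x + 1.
Gal(K/Q) = S_3 (symmetric group of order 6)

Compute the discriminant of x^3 + (1)*x^2 + (4)*x + (1): Δ = -199. Since Δ is not a rational square, the Galois group is not contained in A_3; it must be the full S_3 (irreducibility of the cubic rules out anything smaller).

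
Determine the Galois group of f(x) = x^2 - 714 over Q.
Gal(K/Q) = Z/2Z (cyclic of order 2)

x^2 - 714 is irreducible over Q since 714 is not a rational square. The splitting field Q(sqrt(714)) has degree 2 over Q, and its unique nontrivial automorphism is sqrt(714) ↦ -sqrt(714). Hence Gal(Q(sqrt(714))/Q) = Z/2Z.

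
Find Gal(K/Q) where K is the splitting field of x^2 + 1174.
Gal(K/Q) = Z/2Z (cyclic of order 2)

x^2 + 1174 is irreducible over Q since -1174 is not a rational square. The splitting field Q(sqrt(-1174)) has degree 2 over Q, and its unique nontrivial automorphism is sqrt(-1174) ↦ -sqrt(-1174). Hence Gal(Q(sqrt(-1174))/Q) = Z/2Z.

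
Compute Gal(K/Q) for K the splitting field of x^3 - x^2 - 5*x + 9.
Gal(K/Q) = S_3 (symmetric group of order 6)

Compute the discriminant of x^3 + (-1)*x^2 + (-5)*x + (9): Δ = -816. Since Δ is not a rational square, the Galois group is not contained in A_3; it must be the full S_3 (irreducibility of the cubic rules out anything smaller).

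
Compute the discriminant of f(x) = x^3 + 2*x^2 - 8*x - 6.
Δ = 3252

For x^3 + a x^2 + b x + c the discriminant is Δ = 18 a b c - 4 a^3 c + a^2 b^2 - 4 b^3 - 27 c^2.
Plug a = 2, b = -8, c = -6:
  18*(2)*(-8)*(-6) - 4*(2)^3*(-6) + (2)^2*(-8)^2 - 4*(-8)^3 - 27*(-6)^2
  = 1728 + (192) + 256 + (2048) + (-972)
  = 3252.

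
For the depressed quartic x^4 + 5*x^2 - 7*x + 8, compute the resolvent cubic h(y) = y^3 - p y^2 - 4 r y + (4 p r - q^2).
h(y) = y^3 - 5*y^2 - 32*y + 111

Identify coefficients: p = 5, q = -7, r = 8.
Plug into h(y) = y^3 - p y^2 - 4 r y + (4 p r - q^2):
  h(y) = y^3 - (5) y^2 - 4*(8) y + (4*(5)*(8) - (-7)^2)
       = y^3 + (-5) y^2 + (-32) y + (111).
Simplifying: h(y) = y^3 - 5*y^2 - 32*y + 111.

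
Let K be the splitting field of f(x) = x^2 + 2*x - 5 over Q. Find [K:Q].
[K:Q] = 2

The discriminant of x^2 + (2)*x + (-5) is b^2 - 4c = 4 - (-20) = 24. Since 24 is not a perfect square in Q, the polynomial is irreducible over Q. Its two roots generate a degree-2 extension, so [K:Q] = 2.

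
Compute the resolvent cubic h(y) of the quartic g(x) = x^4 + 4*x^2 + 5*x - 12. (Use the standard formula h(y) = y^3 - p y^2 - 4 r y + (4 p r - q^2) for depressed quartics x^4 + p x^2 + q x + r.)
h(y) = y^3 - 4*y^2 + 48*y - 217

Identify coefficients: p = 4, q = 5, r = -12.
Plug into h(y) = y^3 - p y^2 - 4 r y + (4 p r - q^2):
  h(y) = y^3 - (4) y^2 - 4*(-12) y + (4*(4)*(-12) - (5)^2)
       = y^3 + (-4) y^2 + (48) y + (-217).
Simplifying: h(y) = y^3 - 4*y^2 + 48*y - 217.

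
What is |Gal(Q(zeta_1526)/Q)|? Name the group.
|Gal(Q(zeta_1526)/Q)| = phi(1526) = 648; group ≅ (Z/1526Z)^* ≅ Z/6Z × Z/108Z

The n-th cyclotomic polynomial Φ_1526(x) is the minimal polynomial of zeta_1526 over Q and has degree phi(1526) = 648. So Q(zeta_1526) is a degree-648 Galois extension with Galois group (Z/1526Z)^*. By CRT, (Z/1526Z)^* ≅ (Z/2Z)^* × (Z/7Z)^* × (Z/109Z)^*. Each prime-power unit group is (Z/2Z)^* ≅ trivial group (order 1); (Z/7Z)^* ≅ Z/6Z; (Z/109Z)^* ≅ Z/108Z. Hence Gal(Q(zeta_1526)/Q) ≅ Z/6Z × Z/108Z.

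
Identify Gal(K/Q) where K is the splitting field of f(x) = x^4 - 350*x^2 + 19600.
Gal(K/Q) = Z/2Z (cyclic of order 2)

f factors as (x^2 - 280)(x^2 - 70), so the splitting field is K = Q(sqrt(280), sqrt(70)). The squarefree part of 280 is 70 and the squarefree part of 70 is also 70, so sqrt(280) and sqrt(70) are both rational multiples of sqrt(70). Hence Q(sqrt(280)) = Q(sqrt(70)) = Q(sqrt(70)), and the splitting field collapses to a single degree-2 extension with Galois group Z/2Z.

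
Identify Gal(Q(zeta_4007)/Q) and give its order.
|Gal(Q(zeta_4007)/Q)| = phi(4007) = 4006; group ≅ (Z/4007Z)^* ≅ Z/4006Z

The n-th cyclotomic polynomial Φ_4007(x) is the minimal polynomial of zeta_4007 over Q and has degree phi(4007) = 4006. So Q(zeta_4007) is a degree-4006 Galois extension with Galois group (Z/4007Z)^*. (Z/4007Z)^* is cyclic since 4007 is an odd prime power (or 4). Hence Gal(Q(zeta_4007)/Q) ≅ Z/4006Z.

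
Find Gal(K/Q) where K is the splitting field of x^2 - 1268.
Gal(K/Q) = Z/2Z (cyclic of order 2)

x^2 - 1268 is irreducible over Q since 1268 is not a rational square. The splitting field Q(sqrt(1268)) has degree 2 over Q, and its unique nontrivial automorphism is sqrt(1268) ↦ -sqrt(1268). Hence Gal(Q(sqrt(1268))/Q) = Z/2Z.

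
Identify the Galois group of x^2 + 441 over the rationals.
Gal(K/Q) = Z/2Z (cyclic of order 2)

x^2 + 441 is irreducible over Q since -441 is not a rational square. The splitting field Q(sqrt(-441)) has degree 2 over Q, and its unique nontrivial automorphism is sqrt(-441) ↦ -sqrt(-441). Hence Gal(Q(sqrt(-441))/Q) = Z/2Z.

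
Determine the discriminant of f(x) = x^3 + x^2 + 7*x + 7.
Δ = -1792

For x^3 + a x^2 + b x + c the discriminant is Δ = 18 a b c - 4 a^3 c + a^2 b^2 - 4 b^3 - 27 c^2.
Plug a = 1, b = 7, c = 7:
  18*(1)*(7)*(7) - 4*(1)^3*(7) + (1)^2*(7)^2 - 4*(7)^3 - 27*(7)^2
  = 882 + (-28) + 49 + (-1372) + (-1323)
  = -1792.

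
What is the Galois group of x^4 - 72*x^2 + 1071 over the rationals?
Gal(K/Q) = V_4 (Klein four-group, Z/2Z × Z/2Z)

f factors as (x^2 - 51)(x^2 - 21), so the splitting field is K = Q(sqrt(51), sqrt(21)). The elements 51, 21, 1071 are all non-squares in Q, so sqrt(51) and sqrt(21) generate independent quadratic extensions. Thus [K:Q] = 4 and Gal(K/Q) is generated by the two order-2 automorphisms sqrt(51) ↦ -sqrt(51) and sqrt(21) ↦ -sqrt(21), giving V_4.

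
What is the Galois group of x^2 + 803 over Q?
Gal(K/Q) = Z/2Z (cyclic of order 2)

x^2 + 803 is irreducible over Q since -803 is not a rational square. The splitting field Q(sqrt(-803)) has degree 2 over Q, and its unique nontrivial automorphism is sqrt(-803) ↦ -sqrt(-803). Hence Gal(Q(sqrt(-803))/Q) = Z/2Z.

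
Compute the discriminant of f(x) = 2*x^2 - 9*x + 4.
Δ = 49

For a quadratic a x^2 + b x + c the discriminant is Δ = b^2 - 4ac = (-9)^2 - 4*(2)*(4) = 81 - (32) = 49.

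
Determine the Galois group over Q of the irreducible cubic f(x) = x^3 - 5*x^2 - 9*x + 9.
Gal(K/Q) = S_3 (symmetric group of order 6)

Compute the discriminant of x^3 + (-5)*x^2 + (-9)*x + (9): Δ = 14544. Since Δ is not a rational square, the Galois group is not contained in A_3; it must be the full S_3 (irreducibility of the cubic rules out anything smaller).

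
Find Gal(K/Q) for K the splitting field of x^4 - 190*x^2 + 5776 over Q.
Gal(K/Q) = Z/2Z (cyclic of order 2)

f factors as (x^2 - 38)(x^2 - 152), so the splitting field is K = Q(sqrt(38), sqrt(152)). The squarefree part of 38 is 38 and the squarefree part of 152 is also 38, so sqrt(38) and sqrt(152) are both rational multiples of sqrt(38). Hence Q(sqrt(38)) = Q(sqrt(152)) = Q(sqrt(38)), and the splitting field collapses to a single degree-2 extension with Galois group Z/2Z.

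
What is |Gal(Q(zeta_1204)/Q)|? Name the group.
|Gal(Q(zeta_1204)/Q)| = phi(1204) = 504; group ≅ (Z/1204Z)^* ≅ Z/2Z × Z/6Z × Z/42Z

The n-th cyclotomic polynomial Φ_1204(x) is the minimal polynomial of zeta_1204 over Q and has degree phi(1204) = 504. So Q(zeta_1204) is a degree-504 Galois extension with Galois group (Z/1204Z)^*. By CRT, (Z/1204Z)^* ≅ (Z/4Z)^* × (Z/7Z)^* × (Z/43Z)^*. Each prime-power unit group is (Z/4Z)^* ≅ Z/2Z; (Z/7Z)^* ≅ Z/6Z; (Z/43Z)^* ≅ Z/42Z. Hence Gal(Q(zeta_1204)/Q) ≅ Z/2Z × Z/6Z × Z/42Z.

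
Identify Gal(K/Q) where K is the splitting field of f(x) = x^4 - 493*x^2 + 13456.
Gal(K/Q) = Z/2Z (cyclic of order 2)

f factors as (x^2 - 29)(x^2 - 464), so the splitting field is K = Q(sqrt(29), sqrt(464)). The squarefree part of 29 is 29 and the squarefree part of 464 is also 29, so sqrt(29) and sqrt(464) are both rational multiples of sqrt(29). Hence Q(sqrt(29)) = Q(sqrt(464)) = Q(sqrt(29)), and the splitting field collapses to a single degree-2 extension with Galois group Z/2Z.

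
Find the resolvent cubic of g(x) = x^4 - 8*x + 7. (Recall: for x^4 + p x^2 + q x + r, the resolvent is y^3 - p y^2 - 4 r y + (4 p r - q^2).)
h(y) = y^3 - 28*y - 64

Identify coefficients: p = 0, q = -8, r = 7.
Plug into h(y) = y^3 - p y^2 - 4 r y + (4 p r - q^2):
  h(y) = y^3 - (0) y^2 - 4*(7) y + (4*(0)*(7) - (-8)^2)
       = y^3 + (0) y^2 + (-28) y + (-64).
Simplifying: h(y) = y^3 - 28*y - 64.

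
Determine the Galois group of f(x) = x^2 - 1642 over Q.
Gal(K/Q) = Z/2Z (cyclic of order 2)

x^2 - 1642 is irreducible over Q since 1642 is not a rational square. The splitting field Q(sqrt(1642)) has degree 2 over Q, and its unique nontrivial automorphism is sqrt(1642) ↦ -sqrt(1642). Hence Gal(Q(sqrt(1642))/Q) = Z/2Z.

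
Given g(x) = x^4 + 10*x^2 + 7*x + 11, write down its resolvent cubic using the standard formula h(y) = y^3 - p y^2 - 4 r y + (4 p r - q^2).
h(y) = y^3 - 10*y^2 - 44*y + 391

Identify coefficients: p = 10, q = 7, r = 11.
Plug into h(y) = y^3 - p y^2 - 4 r y + (4 p r - q^2):
  h(y) = y^3 - (10) y^2 - 4*(11) y + (4*(10)*(11) - (7)^2)
       = y^3 + (-10) y^2 + (-44) y + (391).
Simplifying: h(y) = y^3 - 10*y^2 - 44*y + 391.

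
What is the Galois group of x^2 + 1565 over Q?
Gal(K/Q) = Z/2Z (cyclic of order 2)

x^2 + 1565 is irreducible over Q since -1565 is not a rational square. The splitting field Q(sqrt(-1565)) has degree 2 over Q, and its unique nontrivial automorphism is sqrt(-1565) ↦ -sqrt(-1565). Hence Gal(Q(sqrt(-1565))/Q) = Z/2Z.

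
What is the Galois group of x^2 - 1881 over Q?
Gal(K/Q) = Z/2Z (cyclic of order 2)

x^2 - 1881 is irreducible over Q since 1881 is not a rational square. The splitting field Q(sqrt(1881)) has degree 2 over Q, and its unique nontrivial automorphism is sqrt(1881) ↦ -sqrt(1881). Hence Gal(Q(sqrt(1881))/Q) = Z/2Z.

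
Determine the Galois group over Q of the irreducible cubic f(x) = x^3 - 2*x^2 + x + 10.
Gal(K/Q) = S_3 (symmetric group of order 6)

Compute the discriminant of x^3 + (-2)*x^2 + (1)*x + (10): Δ = -2740. Since Δ is not a rational square, the Galois group is not contained in A_3; it must be the full S_3 (irreducibility of the cubic rules out anything smaller).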